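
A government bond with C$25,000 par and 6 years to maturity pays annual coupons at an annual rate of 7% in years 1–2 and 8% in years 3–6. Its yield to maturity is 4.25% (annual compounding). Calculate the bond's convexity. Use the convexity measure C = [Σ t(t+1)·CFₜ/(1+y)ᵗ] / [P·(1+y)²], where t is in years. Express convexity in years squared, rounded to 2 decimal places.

31.30

With y = 0.0425:
  t   CF        PV=CF/(1+0.0425)^t    t·PV        t(t+1)·PV
  1     1,750.00     1,678.6571     1,678.6571       3,357.3141
  2     1,750.00     1,610.2226     3,220.4452       9,661.3357
  3     2,000.00     1,765.2321     5,295.6962      21,182.7846
  4     2,000.00     1,693.2682     6,773.0726      33,865.3631
  5     2,000.00     1,624.2380     8,121.1902      48,727.1412
  6    27,000.00    21,033.2984   126,199.7901     883,398.5309
  Σ                 29,404.9163   151,288.8514   1,000,192.4697
P = 29,404.9163.
Convexity = Σ t(t+1)·PV / [P·(1+y)²] = 1,000,192.4697 / (29,404.9163 × 1.086806) = 31.29763.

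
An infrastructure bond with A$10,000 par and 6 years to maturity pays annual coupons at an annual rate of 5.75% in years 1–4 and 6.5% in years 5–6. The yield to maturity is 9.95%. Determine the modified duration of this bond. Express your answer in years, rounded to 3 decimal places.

4.685 years

Periodic yield y = 0.0995. First find Macaulay duration:
  t   CF        PV=CF/(1+0.0995)^t    t·PV
  1       575.00       522.9650       522.9650
  2       575.00       475.6389       951.2778
  3       575.00       432.5956     1,297.7869
  4       575.00       393.4476     1,573.7904
  5       650.00       404.5174     2,022.5869
  6    10,650.00     6,028.0689    36,168.4132
  Σ                  8,257.2334    42,536.8203
P = 8,257.2334; Macaulay duration = 42,536.8203 / 8,257.2334 = 5.15146 years.
Modified duration = D_Mac / (1 + y) = 5.15146 / 1.0995 = 4.68528 years.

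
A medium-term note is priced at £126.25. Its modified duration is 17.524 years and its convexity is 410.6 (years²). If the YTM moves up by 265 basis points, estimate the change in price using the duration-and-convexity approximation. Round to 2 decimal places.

-£40.43

Duration effect: -D_mod·Δy = -17.524 × (+0.0265) = -0.464386
Convexity effect: ½·C·(Δy)² = 0.5 × 410.6 × (0.0265)² = +0.144171925
ΔP/P ≈ -0.464386 + 0.144171925 = -0.320214075
ΔP ≈ 126.25 × (-0.320214075) = -40.42702696875.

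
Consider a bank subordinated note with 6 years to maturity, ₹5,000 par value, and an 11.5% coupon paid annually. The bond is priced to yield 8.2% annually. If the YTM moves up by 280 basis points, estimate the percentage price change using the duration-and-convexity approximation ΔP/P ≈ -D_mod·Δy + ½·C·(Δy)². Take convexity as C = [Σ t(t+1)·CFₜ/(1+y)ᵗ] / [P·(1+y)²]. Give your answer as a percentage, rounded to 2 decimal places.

-11.27%

With y = 0.082:
  t   CF        PV=CF/(1+0.082)^t    t·PV        t(t+1)·PV
  1       575.00       531.4233       531.4233       1,062.8466
  2       575.00       491.1491       982.2981       2,946.8944
  3       575.00       453.9270     1,361.7811       5,447.1246
  4       575.00       419.5259     1,678.1037       8,390.5185
  5       575.00       387.7319     1,938.6595      11,631.9572
  6     5,575.00     3,474.4119    20,846.4716     145,925.3009
  Σ                  5,758.1692    27,338.7374     175,404.6421
P = 5,758.1692; D_Mac = 4.74782 yrs; D_mod = 4.38800 yrs; C = 26.01969.
Duration effect: -4.38800 × (+0.028) = -0.122864
Convexity effect: 0.5 × 26.01969 × (0.028)² = +0.0101997
ΔP/P ≈ -0.122864 + 0.0101997 = -0.112664 = -11.2664%.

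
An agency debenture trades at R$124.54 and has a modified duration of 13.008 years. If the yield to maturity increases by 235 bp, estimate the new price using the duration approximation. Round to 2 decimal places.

Duration approximation: ΔP/P ≈ -D_mod · Δy = -13.008 × (+0.0235) = -0.305688.
New price ≈ 124.54 × (1 - 0.305688) = 86.46961648.

R$86.47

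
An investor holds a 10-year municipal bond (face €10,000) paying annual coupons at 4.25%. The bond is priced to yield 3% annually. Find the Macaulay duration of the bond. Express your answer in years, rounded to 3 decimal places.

Periodic yield y = 0.03. Discount each cash flow and weight by its year:
  t   CF        PV=CF/(1+0.03)^t    t·PV
  1       425.00       412.6214       412.6214
  2       425.00       400.6033       801.2065
  3       425.00       388.9352     1,166.8056
  4       425.00       377.6070     1,510.4280
  5       425.00       366.6087     1,833.0437
  6       425.00       355.9308     2,135.5849
  7       425.00       345.5639     2,418.9472
  8       425.00       335.4989     2,683.9914
  9       425.00       325.7271     2,931.5440
  10   10,425.00     7,757.1791    77,571.7906
  Σ                 11,066.2754    93,465.9633
Price P = Σ PV = 11,066.2754.
Macaulay duration = Σ(t·PV) / P = 93,465.9633 / 11,066.2754 = 8.44602 years.

8.446 years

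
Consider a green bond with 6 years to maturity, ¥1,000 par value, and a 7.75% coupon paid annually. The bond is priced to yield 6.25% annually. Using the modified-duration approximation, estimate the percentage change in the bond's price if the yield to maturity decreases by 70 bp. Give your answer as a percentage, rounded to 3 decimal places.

Periodic yield y = 0.0625. Modified duration first:
  t   CF        PV=CF/(1+0.0625)^t    t·PV
  1        77.50        72.9412        72.9412
  2        77.50        68.6505       137.3010
  3        77.50        64.6123       193.8368
  4        77.50        60.8115       243.2461
  5        77.50        57.2344       286.1719
  6     1,077.50       748.9342     4,493.6050
  Σ                  1,073.1840     5,427.1020
P = 1,073.1840; D_Mac = 5.05701 yrs; D_mod = 5.05701/(1+0.0625) = 4.75954 yrs.
ΔP/P ≈ -D_mod · Δy = -4.75954 × (-0.007) = +0.033317 = +3.3317%.

+3.332%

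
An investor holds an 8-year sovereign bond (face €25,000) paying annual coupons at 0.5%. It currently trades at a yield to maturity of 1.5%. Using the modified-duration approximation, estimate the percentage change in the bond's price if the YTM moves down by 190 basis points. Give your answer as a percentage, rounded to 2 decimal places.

+14.70%

Periodic yield y = 0.015. Modified duration first:
  t   CF        PV=CF/(1+0.015)^t    t·PV
  1       125.00       123.1527       123.1527
  2       125.00       121.3327       242.6654
  3       125.00       119.5396       358.6189
  4       125.00       117.7730       471.0921
  5       125.00       116.0325       580.1627
  6       125.00       114.3178       685.9066
  7       125.00       112.6283       788.3984
  8    25,125.00    22,303.7420   178,429.9359
  Σ                 23,128.5187   181,679.9328
P = 23,128.5187; D_Mac = 7.85523 yrs; D_mod = 7.85523/(1+0.015) = 7.73915 yrs.
ΔP/P ≈ -D_mod · Δy = -7.73915 × (-0.019) = +0.147044 = +14.7044%.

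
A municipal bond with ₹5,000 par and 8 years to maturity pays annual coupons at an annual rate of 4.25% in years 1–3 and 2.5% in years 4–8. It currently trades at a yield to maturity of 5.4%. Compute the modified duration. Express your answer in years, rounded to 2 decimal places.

6.62 years

Periodic yield y = 0.054. First find Macaulay duration:
  t   CF        PV=CF/(1+0.054)^t    t·PV
  1       212.50       201.6129       201.6129
  2       212.50       191.2836       382.5672
  3       212.50       181.4835       544.4504
  4       125.00       101.2856       405.1423
  5       125.00        96.0964       480.4818
  6       125.00        91.1730       547.0381
  7       125.00        86.5019       605.5134
  8     5,125.00     3,364.8754    26,919.0029
  Σ                  4,314.3122    30,085.8091
P = 4,314.3122; Macaulay duration = 30,085.8091 / 4,314.3122 = 6.97349 years.
Modified duration = D_Mac / (1 + y) = 6.97349 / 1.054 = 6.61621 years.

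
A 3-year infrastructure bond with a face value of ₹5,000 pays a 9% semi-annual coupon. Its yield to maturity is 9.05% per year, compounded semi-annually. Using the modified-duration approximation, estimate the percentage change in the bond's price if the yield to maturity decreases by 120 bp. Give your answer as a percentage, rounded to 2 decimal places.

Periodic yield y = 0.04525. Modified duration first:
  t   CF        PV=CF/(1+0.04525)^t    t·PV
  1       225.00       215.2595       215.2595
  2       225.00       205.9407       411.8814
  3       225.00       197.0253       591.0759
  4       225.00       188.4959       753.9834
  5       225.00       180.3357       901.6783
  6     5,225.00     4,006.5008    24,039.0050
  Σ                  4,993.5579    26,912.8836
P = 4,993.5579; D_Mac = 5.38952 half-year periods = 2.69476 yrs; D_mod = 2.69476/(1+0.04525) = 2.57810 yrs.
ΔP/P ≈ -D_mod · Δy = -2.57810 × (-0.012) = +0.030937 = +3.0937%.

+3.09%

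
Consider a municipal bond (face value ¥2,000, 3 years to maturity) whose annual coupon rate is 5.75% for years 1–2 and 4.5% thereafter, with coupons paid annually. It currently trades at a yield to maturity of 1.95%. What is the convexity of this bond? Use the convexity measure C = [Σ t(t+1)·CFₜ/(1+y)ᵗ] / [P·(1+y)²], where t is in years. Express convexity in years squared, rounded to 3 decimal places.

10.760

With y = 0.0195:
  t   CF        PV=CF/(1+0.0195)^t    t·PV        t(t+1)·PV
  1       115.00       112.8004       112.8004         225.6008
  2       115.00       110.6429       221.2857         663.8571
  3     2,090.00     1,972.3528     5,917.0583      23,668.2333
  Σ                  2,195.7960     6,251.1444      24,557.6912
P = 2,195.7960.
Convexity = Σ t(t+1)·PV / [P·(1+y)²] = 24,557.6912 / (2,195.7960 × 1.039380) = 10.76022.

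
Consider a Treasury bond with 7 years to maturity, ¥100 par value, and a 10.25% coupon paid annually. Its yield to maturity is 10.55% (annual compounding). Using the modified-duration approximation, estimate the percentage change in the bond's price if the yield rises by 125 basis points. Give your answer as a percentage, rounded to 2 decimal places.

-6.00%

Periodic yield y = 0.1055. Modified duration first:
  t   CF        PV=CF/(1+0.1055)^t    t·PV
  1        10.25         9.2718         9.2718
  2        10.25         8.3870        16.7740
  3        10.25         7.5866        22.7598
  4        10.25         6.8626        27.4504
  5        10.25         6.2077        31.0385
  6        10.25         5.6153        33.6917
  7       110.25        54.6345       382.4418
  Σ                     98.5655       523.4280
P = 98.5655; D_Mac = 5.31046 yrs; D_mod = 5.31046/(1+0.1055) = 4.80367 yrs.
ΔP/P ≈ -D_mod · Δy = -4.80367 × (+0.0125) = -0.060046 = -6.0046%.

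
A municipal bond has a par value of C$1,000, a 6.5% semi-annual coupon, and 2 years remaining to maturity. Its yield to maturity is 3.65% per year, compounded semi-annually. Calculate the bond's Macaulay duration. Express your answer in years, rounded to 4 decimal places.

Periodic yield y = 0.01825. Discount each cash flow and weight by its period:
  t   CF        PV=CF/(1+0.01825)^t    t·PV
  1        32.50        31.9175        31.9175
  2        32.50        31.3455        62.6909
  3        32.50        30.7836        92.3509
  4     1,032.50       960.4447     3,841.7790
  Σ                  1,054.4914     4,028.7383
Price P = Σ PV = 1,054.4914.
Macaulay duration = Σ(t·PV) / P = 4,028.7383 / 1,054.4914 = 3.82055 half-year periods.
In years: 3.82055 / 2 = 1.91028 years.

1.9103 years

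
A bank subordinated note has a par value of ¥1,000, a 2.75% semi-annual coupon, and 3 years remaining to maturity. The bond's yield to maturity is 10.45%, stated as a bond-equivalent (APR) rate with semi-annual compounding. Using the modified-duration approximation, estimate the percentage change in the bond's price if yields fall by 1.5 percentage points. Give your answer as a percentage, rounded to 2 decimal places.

+4.11%

Periodic yield y = 0.05225. Modified duration first:
  t   CF        PV=CF/(1+0.05225)^t    t·PV
  1        13.75        13.0672        13.0672
  2        13.75        12.4184        24.8368
  3        13.75        11.8017        35.4052
  4        13.75        11.2157        44.8629
  5        13.75        10.6588        53.2940
  6     1,013.75       746.8223     4,480.9336
  Σ                    805.9841     4,652.3996
P = 805.9841; D_Mac = 5.77232 half-year periods = 2.88616 yrs; D_mod = 2.88616/(1+0.05225) = 2.74285 yrs.
ΔP/P ≈ -D_mod · Δy = -2.74285 × (-0.015) = +0.041143 = +4.1143%.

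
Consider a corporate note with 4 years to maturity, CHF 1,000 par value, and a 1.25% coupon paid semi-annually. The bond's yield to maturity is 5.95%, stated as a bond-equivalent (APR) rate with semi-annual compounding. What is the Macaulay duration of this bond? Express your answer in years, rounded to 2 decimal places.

3.90 years

Periodic yield y = 0.02975. Discount each cash flow and weight by its period:
  t   CF        PV=CF/(1+0.02975)^t    t·PV
  1         6.25         6.0694         6.0694
  2         6.25         5.8941        11.7882
  3         6.25         5.7238        17.1714
  4         6.25         5.5584        22.2338
  5         6.25         5.3979        26.9893
  6         6.25         5.2419        31.4514
  7         6.25         5.0905        35.6333
  8     1,006.25       795.8871     6,367.0971
  Σ                    834.8631     6,518.4338
Price P = Σ PV = 834.8631.
Macaulay duration = Σ(t·PV) / P = 6,518.4338 / 834.8631 = 7.80779 half-year periods.
In years: 7.80779 / 2 = 3.90389 years.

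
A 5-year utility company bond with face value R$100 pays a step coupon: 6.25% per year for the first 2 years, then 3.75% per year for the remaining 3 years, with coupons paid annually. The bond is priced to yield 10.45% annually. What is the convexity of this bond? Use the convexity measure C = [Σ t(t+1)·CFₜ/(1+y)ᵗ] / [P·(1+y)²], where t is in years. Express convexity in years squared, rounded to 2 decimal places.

With y = 0.1045:
  t   CF        PV=CF/(1+0.1045)^t    t·PV        t(t+1)·PV
  1         6.25         5.6587         5.6587          11.3173
  2         6.25         5.1233        10.2466          30.7397
  3         3.75         2.7831         8.3494          33.3976
  4         3.75         2.5198        10.0793          50.3963
  5       103.75        63.1189       315.5946       1,893.5674
  Σ                     79.2038       349.9285       2,019.4183
P = 79.2038.
Convexity = Σ t(t+1)·PV / [P·(1+y)²] = 2,019.4183 / (79.2038 × 1.219920) = 20.90012.

20.90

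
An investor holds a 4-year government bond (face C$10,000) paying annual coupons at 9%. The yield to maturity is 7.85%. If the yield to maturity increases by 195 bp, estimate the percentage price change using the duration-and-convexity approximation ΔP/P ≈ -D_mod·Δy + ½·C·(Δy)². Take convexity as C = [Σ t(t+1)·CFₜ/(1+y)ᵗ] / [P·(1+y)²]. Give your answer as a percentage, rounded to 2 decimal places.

-6.12%

With y = 0.0785:
  t   CF        PV=CF/(1+0.0785)^t    t·PV        t(t+1)·PV
  1       900.00       834.4924       834.4924       1,668.9847
  2       900.00       773.7528     1,547.5055       4,642.5166
  3       900.00       717.4342     2,152.3025       8,609.2101
  4    10,900.00     8,056.4905    32,225.9621     161,129.8103
  Σ                 10,382.1698    36,760.2625     176,050.5217
P = 10,382.1698; D_Mac = 3.54071 yrs; D_mod = 3.28300 yrs; C = 14.57837.
Duration effect: -3.28300 × (+0.0195) = -0.064018
Convexity effect: 0.5 × 14.57837 × (0.0195)² = +0.0027717
ΔP/P ≈ -0.064018 + 0.0027717 = -0.061247 = -6.1247%.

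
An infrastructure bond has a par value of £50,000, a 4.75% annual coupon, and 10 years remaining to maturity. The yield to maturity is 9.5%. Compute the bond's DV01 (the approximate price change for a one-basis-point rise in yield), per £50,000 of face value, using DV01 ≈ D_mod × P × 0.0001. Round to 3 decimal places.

£24.910

Periodic yield y = 0.095.
  t   CF        PV=CF/(1+0.095)^t    t·PV
  1     2,375.00     2,168.9498     2,168.9498
  2     2,375.00     1,980.7760     3,961.5521
  3     2,375.00     1,808.9279     5,426.7837
  4     2,375.00     1,651.9889     6,607.9558
  5     2,375.00     1,508.6657     7,543.3285
  6     2,375.00     1,377.7769     8,266.6614
  7     2,375.00     1,258.2437     8,807.7062
  8     2,375.00     1,149.0810     9,192.6484
  9     2,375.00     1,049.3891     9,444.5017
  10   52,375.00    21,134.0555   211,340.5553
  Σ                 35,087.8547   272,760.6429
P = 35,087.8547; D_Mac = 7.77365 yrs; D_mod = 7.09922 yrs.
DV01 ≈ 7.09922 × 35,087.8547 × 0.0001 = 24.909648.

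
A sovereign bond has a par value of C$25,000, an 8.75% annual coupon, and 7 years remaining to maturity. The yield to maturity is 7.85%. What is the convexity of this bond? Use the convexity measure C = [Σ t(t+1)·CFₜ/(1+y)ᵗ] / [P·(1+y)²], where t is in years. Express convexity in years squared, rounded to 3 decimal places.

35.109

With y = 0.0785:
  t   CF        PV=CF/(1+0.0785)^t    t·PV        t(t+1)·PV
  1     2,187.50     2,028.2800     2,028.2800       4,056.5600
  2     2,187.50     1,880.6491     3,761.2981      11,283.8944
  3     2,187.50     1,743.7636     5,231.2909      20,925.1635
  4     2,187.50     1,616.8416     6,467.3662      32,336.8312
  5     2,187.50     1,499.1577     7,495.7884      44,974.7305
  6     2,187.50     1,390.0396     8,340.2375      58,381.6622
  7    27,187.50    16,018.7354   112,131.1479     897,049.1835
  Σ                 26,177.4669   145,455.4091   1,069,008.0252
P = 26,177.4669.
Convexity = Σ t(t+1)·PV / [P·(1+y)²] = 1,069,008.0252 / (26,177.4669 × 1.163162) = 35.10856.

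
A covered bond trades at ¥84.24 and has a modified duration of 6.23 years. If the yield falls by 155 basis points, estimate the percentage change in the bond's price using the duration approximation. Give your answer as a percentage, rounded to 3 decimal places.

Duration approximation: ΔP/P ≈ -D_mod · Δy = -6.23 × (-0.0155) = +0.096565.
As a percentage: +9.6565%.

+9.657%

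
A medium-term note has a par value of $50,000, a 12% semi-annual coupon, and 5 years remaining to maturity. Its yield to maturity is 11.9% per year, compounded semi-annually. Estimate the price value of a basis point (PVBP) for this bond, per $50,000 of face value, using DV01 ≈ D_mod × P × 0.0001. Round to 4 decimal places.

Periodic yield y = 0.0595.
  t   CF        PV=CF/(1+0.0595)^t    t·PV
  1     3,000.00     2,831.5243     2,831.5243
  2     3,000.00     2,672.5100     5,345.0199
  3     3,000.00     2,522.4256     7,567.2769
  4     3,000.00     2,380.7698     9,523.0793
  5     3,000.00     2,247.0692    11,235.3461
  6     3,000.00     2,120.8770    12,725.2622
  7     3,000.00     2,001.7716    14,012.4013
  8     3,000.00     1,889.3550    15,114.8400
  9     3,000.00     1,783.2515    16,049.2638
  10   53,000.00    29,734.8847   297,348.8472
  Σ                 50,184.4388   391,752.8610
P = 50,184.4388; D_Mac = 7.80626 half-year periods = 3.90313 yrs; D_mod = 3.68394 yrs.
DV01 ≈ 3.68394 × 50,184.4388 × 0.0001 = 18.487629.

$18.4876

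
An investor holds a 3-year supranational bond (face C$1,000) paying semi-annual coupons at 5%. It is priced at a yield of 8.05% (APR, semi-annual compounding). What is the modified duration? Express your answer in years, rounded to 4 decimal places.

2.7050 years

Periodic yield y = 0.04025. First find Macaulay duration:
  t   CF        PV=CF/(1+0.04025)^t    t·PV
  1        25.00        24.0327        24.0327
  2        25.00        23.1028        46.2056
  3        25.00        22.2089        66.6267
  4        25.00        21.3496        85.3983
  5        25.00        20.5235       102.6175
  6     1,025.00       808.9050     4,853.4300
  Σ                    920.1224     5,178.3107
P = 920.1224; Macaulay duration = 5,178.3107 / 920.1224 = 5.62785 half-year periods = 2.81392 years.
Modified duration = D_Mac / (1 + y) = 2.81392 / 1.04025 = 2.70505 years.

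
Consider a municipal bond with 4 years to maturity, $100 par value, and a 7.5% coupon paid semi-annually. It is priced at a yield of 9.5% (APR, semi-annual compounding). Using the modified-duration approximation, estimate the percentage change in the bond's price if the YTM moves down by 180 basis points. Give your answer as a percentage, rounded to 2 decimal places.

Periodic yield y = 0.0475. Modified duration first:
  t   CF        PV=CF/(1+0.0475)^t    t·PV
  1         3.75         3.5800         3.5800
  2         3.75         3.4176         6.8352
  3         3.75         3.2626         9.7879
  4         3.75         3.1147        12.4588
  5         3.75         2.9735        14.8673
  6         3.75         2.8386        17.0317
  7         3.75         2.7099        18.9693
  8       103.75        71.5741       572.5927
  Σ                     93.4710       656.1229
P = 93.4710; D_Mac = 7.01954 half-year periods = 3.50977 yrs; D_mod = 3.50977/(1+0.0475) = 3.35061 yrs.
ΔP/P ≈ -D_mod · Δy = -3.35061 × (-0.018) = +0.060311 = +6.0311%.

+6.03%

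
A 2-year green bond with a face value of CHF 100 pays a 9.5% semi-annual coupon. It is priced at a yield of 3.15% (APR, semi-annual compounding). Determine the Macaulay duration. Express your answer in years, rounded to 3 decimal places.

1.876 years

Periodic yield y = 0.01575. Discount each cash flow and weight by its period:
  t   CF        PV=CF/(1+0.01575)^t    t·PV
  1         4.75         4.6763         4.6763
  2         4.75         4.6038         9.2077
  3         4.75         4.5325        13.5974
  4       104.75        98.4026       393.6105
  Σ                    112.2153       421.0919
Price P = Σ PV = 112.2153.
Macaulay duration = Σ(t·PV) / P = 421.0919 / 112.2153 = 3.75254 half-year periods.
In years: 3.75254 / 2 = 1.87627 years.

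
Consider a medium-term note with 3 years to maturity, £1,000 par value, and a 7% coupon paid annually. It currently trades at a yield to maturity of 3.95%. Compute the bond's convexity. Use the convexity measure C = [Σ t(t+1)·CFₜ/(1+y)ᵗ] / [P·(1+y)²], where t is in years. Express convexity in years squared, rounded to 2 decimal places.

10.20

With y = 0.0395:
  t   CF        PV=CF/(1+0.0395)^t    t·PV        t(t+1)·PV
  1        70.00        67.3401        67.3401         134.6801
  2        70.00        64.7812       129.5624         388.6873
  3     1,070.00       952.5994     2,857.7982      11,431.1926
  Σ                  1,084.7207     3,054.7006      11,954.5600
P = 1,084.7207.
Convexity = Σ t(t+1)·PV / [P·(1+y)²] = 11,954.5600 / (1,084.7207 × 1.080560) = 10.19921.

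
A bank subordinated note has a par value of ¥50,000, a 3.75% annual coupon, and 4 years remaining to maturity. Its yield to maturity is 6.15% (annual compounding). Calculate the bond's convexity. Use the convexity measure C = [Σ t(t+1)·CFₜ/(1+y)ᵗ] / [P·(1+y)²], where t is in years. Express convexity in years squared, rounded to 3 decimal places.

16.441

With y = 0.0615:
  t   CF        PV=CF/(1+0.0615)^t    t·PV        t(t+1)·PV
  1     1,875.00     1,766.3683     1,766.3683       3,532.7367
  2     1,875.00     1,664.0305     3,328.0609       9,984.1828
  3     1,875.00     1,567.6217     4,702.8652      18,811.4608
  4    51,875.00    40,858.0952   163,432.3807     817,161.9034
  Σ                 45,856.1157   173,229.6752     849,490.2838
P = 45,856.1157.
Convexity = Σ t(t+1)·PV / [P·(1+y)²] = 849,490.2838 / (45,856.1157 × 1.126782) = 16.44073.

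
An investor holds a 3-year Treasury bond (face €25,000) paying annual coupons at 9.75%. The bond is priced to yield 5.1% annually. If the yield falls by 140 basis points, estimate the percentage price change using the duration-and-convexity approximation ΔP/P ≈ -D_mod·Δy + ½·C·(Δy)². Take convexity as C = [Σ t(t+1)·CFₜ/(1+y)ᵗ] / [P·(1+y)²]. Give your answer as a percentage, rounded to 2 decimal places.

+3.77%

With y = 0.051:
  t   CF        PV=CF/(1+0.051)^t    t·PV        t(t+1)·PV
  1     2,437.50     2,319.2198     2,319.2198       4,638.4396
  2     2,437.50     2,206.6792     4,413.3583      13,240.0749
  3    27,437.50    23,633.9542    70,901.8626     283,607.4503
  Σ                 28,159.8531    77,634.4407     301,485.9649
P = 28,159.8531; D_Mac = 2.75692 yrs; D_mod = 2.62314 yrs; C = 9.69240.
Duration effect: -2.62314 × (-0.014) = +0.036724
Convexity effect: 0.5 × 9.69240 × (-0.014)² = +0.0009499
ΔP/P ≈ +0.036724 + 0.0009499 = +0.037674 = +3.7674%.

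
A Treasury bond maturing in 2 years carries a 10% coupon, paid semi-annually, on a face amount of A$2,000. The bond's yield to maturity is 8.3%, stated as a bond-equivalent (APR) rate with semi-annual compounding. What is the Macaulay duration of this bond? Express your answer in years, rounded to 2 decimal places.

Periodic yield y = 0.0415. Discount each cash flow and weight by its period:
  t   CF        PV=CF/(1+0.0415)^t    t·PV
  1       100.00        96.0154        96.0154
  2       100.00        92.1895       184.3790
  3       100.00        88.5161       265.5482
  4     2,100.00     1,784.7698     7,139.0790
  Σ                  2,061.4907     7,685.0216
Price P = Σ PV = 2,061.4907.
Macaulay duration = Σ(t·PV) / P = 7,685.0216 / 2,061.4907 = 3.72790 half-year periods.
In years: 3.72790 / 2 = 1.86395 years.

1.86 years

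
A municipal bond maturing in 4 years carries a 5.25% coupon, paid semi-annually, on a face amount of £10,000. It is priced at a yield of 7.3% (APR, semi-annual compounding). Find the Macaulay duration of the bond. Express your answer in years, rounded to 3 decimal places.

Periodic yield y = 0.0365. Discount each cash flow and weight by its period:
  t   CF        PV=CF/(1+0.0365)^t    t·PV
  1       262.50       253.2562       253.2562
  2       262.50       244.3378       488.6756
  3       262.50       235.7335       707.2006
  4       262.50       227.4323       909.7291
  5       262.50       219.4233     1,097.1166
  6       262.50       211.6964     1,270.1784
  7       262.50       204.2416     1,429.6911
  8    10,262.50     7,703.6886    61,629.5087
  Σ                  9,299.8097    67,785.3562
Price P = Σ PV = 9,299.8097.
Macaulay duration = Σ(t·PV) / P = 67,785.3562 / 9,299.8097 = 7.28890 half-year periods.
In years: 7.28890 / 2 = 3.64445 years.

3.644 years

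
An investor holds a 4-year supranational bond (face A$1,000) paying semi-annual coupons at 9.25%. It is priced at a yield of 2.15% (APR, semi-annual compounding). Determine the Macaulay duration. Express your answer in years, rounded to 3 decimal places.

Periodic yield y = 0.01075. Discount each cash flow and weight by its period:
  t   CF        PV=CF/(1+0.01075)^t    t·PV
  1        46.25        45.7581        45.7581
  2        46.25        45.2714        90.5429
  3        46.25        44.7899       134.3698
  4        46.25        44.3136       177.2543
  5        46.25        43.8423       219.2113
  6        46.25        43.3760       260.2558
  7        46.25        42.9146       300.4025
  8     1,046.25       960.4737     7,683.7895
  Σ                  1,270.7396     8,911.5842
Price P = Σ PV = 1,270.7396.
Macaulay duration = Σ(t·PV) / P = 8,911.5842 / 1,270.7396 = 7.01291 half-year periods.
In years: 7.01291 / 2 = 3.50646 years.

3.506 years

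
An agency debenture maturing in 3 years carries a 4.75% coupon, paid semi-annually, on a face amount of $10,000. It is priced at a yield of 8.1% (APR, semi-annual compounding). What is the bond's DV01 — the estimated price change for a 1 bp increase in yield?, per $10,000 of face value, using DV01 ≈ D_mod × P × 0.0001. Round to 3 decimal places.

$2.474

Periodic yield y = 0.0405.
  t   CF        PV=CF/(1+0.0405)^t    t·PV
  1       237.50       228.2556       228.2556
  2       237.50       219.3711       438.7422
  3       237.50       210.8324       632.4972
  4       237.50       202.6260       810.5042
  5       237.50       194.7391       973.6956
  6    10,237.50     8,067.5452    48,405.2712
  Σ                  9,123.3695    51,488.9661
P = 9,123.3695; D_Mac = 5.64363 half-year periods = 2.82182 yrs; D_mod = 2.71198 yrs.
DV01 ≈ 2.71198 × 9,123.3695 × 0.0001 = 2.474242.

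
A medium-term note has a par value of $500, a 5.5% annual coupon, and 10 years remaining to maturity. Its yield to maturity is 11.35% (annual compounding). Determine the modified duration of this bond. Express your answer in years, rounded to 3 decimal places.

Periodic yield y = 0.1135. First find Macaulay duration:
  t   CF        PV=CF/(1+0.1135)^t    t·PV
  1        27.50        24.6969        24.6969
  2        27.50        22.1795        44.3591
  3        27.50        19.9187        59.7562
  4        27.50        17.8884        71.5537
  5        27.50        16.0650        80.3252
  6        27.50        14.4275        86.5651
  7        27.50        12.9569        90.6983
  8        27.50        11.6362        93.0895
  9        27.50        10.4501        94.0510
  10      527.50       180.0198     1,800.1979
  Σ                    330.2391     2,445.2928
P = 330.2391; Macaulay duration = 2,445.2928 / 330.2391 = 7.40461 years.
Modified duration = D_Mac / (1 + y) = 7.40461 / 1.1135 = 6.64985 years.

6.650 years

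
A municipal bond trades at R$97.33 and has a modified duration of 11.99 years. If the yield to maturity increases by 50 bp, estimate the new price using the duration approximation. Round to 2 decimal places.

Duration approximation: ΔP/P ≈ -D_mod · Δy = -11.99 × (+0.005) = -0.059950.
New price ≈ 97.33 × (1 - 0.059950) = 91.4950665.

R$91.50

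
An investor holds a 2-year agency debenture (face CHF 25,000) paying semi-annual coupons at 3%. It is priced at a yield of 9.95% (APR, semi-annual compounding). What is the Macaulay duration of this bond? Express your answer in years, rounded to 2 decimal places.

Periodic yield y = 0.04975. Discount each cash flow and weight by its period:
  t   CF        PV=CF/(1+0.04975)^t    t·PV
  1       375.00       357.2279       357.2279
  2       375.00       340.2981       680.5962
  3       375.00       324.1706       972.5118
  4    25,375.00    20,895.9691    83,583.8765
  Σ                 21,917.6657    85,594.2123
Price P = Σ PV = 21,917.6657.
Macaulay duration = Σ(t·PV) / P = 85,594.2123 / 21,917.6657 = 3.90526 half-year periods.
In years: 3.90526 / 2 = 1.95263 years.

1.95 years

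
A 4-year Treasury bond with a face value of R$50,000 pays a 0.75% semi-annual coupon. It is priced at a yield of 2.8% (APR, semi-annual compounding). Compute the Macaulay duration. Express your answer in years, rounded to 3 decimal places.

Periodic yield y = 0.014. Discount each cash flow and weight by its period:
  t   CF        PV=CF/(1+0.014)^t    t·PV
  1       187.50       184.9112       184.9112
  2       187.50       182.3582       364.7165
  3       187.50       179.8405       539.5214
  4       187.50       177.3575       709.4298
  5       187.50       174.9087       874.5437
  6       187.50       172.4938     1,034.9629
  7       187.50       170.1122     1,190.7857
  8    50,187.50    44,904.7128   359,237.7020
  Σ                 46,146.6949   364,136.5733
Price P = Σ PV = 46,146.6949.
Macaulay duration = Σ(t·PV) / P = 364,136.5733 / 46,146.6949 = 7.89085 half-year periods.
In years: 7.89085 / 2 = 3.94542 years.

3.945 years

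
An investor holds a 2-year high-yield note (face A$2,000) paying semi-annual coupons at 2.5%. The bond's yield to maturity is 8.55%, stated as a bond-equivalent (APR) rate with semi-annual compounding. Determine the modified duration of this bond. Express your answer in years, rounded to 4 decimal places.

Periodic yield y = 0.04275. First find Macaulay duration:
  t   CF        PV=CF/(1+0.04275)^t    t·PV
  1        25.00        23.9751        23.9751
  2        25.00        22.9922        45.9843
  3        25.00        22.0495        66.1486
  4     2,025.00     1,712.7905     6,851.1618
  Σ                  1,781.8072     6,987.2698
P = 1,781.8072; Macaulay duration = 6,987.2698 / 1,781.8072 = 3.92145 half-year periods = 1.96073 years.
Modified duration = D_Mac / (1 + y) = 1.96073 / 1.04275 = 1.88034 years.

1.8803 years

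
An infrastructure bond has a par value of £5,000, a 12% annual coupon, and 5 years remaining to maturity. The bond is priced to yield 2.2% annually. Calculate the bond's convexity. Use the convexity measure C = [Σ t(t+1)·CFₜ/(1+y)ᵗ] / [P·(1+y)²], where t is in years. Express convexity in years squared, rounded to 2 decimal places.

With y = 0.022:
  t   CF        PV=CF/(1+0.022)^t    t·PV        t(t+1)·PV
  1       600.00       587.0841       587.0841       1,174.1683
  2       600.00       574.4463     1,148.8927       3,446.6780
  3       600.00       562.0806     1,686.2417       6,744.9667
  4       600.00       549.9810     2,199.9239      10,999.6195
  5     5,600.00     5,022.6573    25,113.2866     150,679.7194
  Σ                  7,296.2493    30,735.4289     173,045.1519
P = 7,296.2493.
Convexity = Σ t(t+1)·PV / [P·(1+y)²] = 173,045.1519 / (7,296.2493 × 1.044484) = 22.70691.

22.71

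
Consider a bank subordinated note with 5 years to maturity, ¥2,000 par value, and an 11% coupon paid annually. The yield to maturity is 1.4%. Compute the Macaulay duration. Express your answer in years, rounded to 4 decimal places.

Periodic yield y = 0.014. Discount each cash flow and weight by its year:
  t   CF        PV=CF/(1+0.014)^t    t·PV
  1       220.00       216.9625       216.9625
  2       220.00       213.9670       427.9340
  3       220.00       211.0128       633.0384
  4       220.00       208.0994       832.3977
  5     2,220.00     2,070.9194    10,354.5971
  Σ                  2,920.9611    12,464.9297
Price P = Σ PV = 2,920.9611.
Macaulay duration = Σ(t·PV) / P = 12,464.9297 / 2,920.9611 = 4.26741 years.

4.2674 years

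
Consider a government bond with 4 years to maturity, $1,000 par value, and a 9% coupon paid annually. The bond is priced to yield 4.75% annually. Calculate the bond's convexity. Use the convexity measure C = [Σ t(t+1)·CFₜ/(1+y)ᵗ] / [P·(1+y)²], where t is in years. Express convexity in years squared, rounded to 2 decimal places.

With y = 0.0475:
  t   CF        PV=CF/(1+0.0475)^t    t·PV        t(t+1)·PV
  1        90.00        85.9189        85.9189         171.8377
  2        90.00        82.0228       164.0455         492.1366
  3        90.00        78.3034       234.9101         939.6404
  4     1,090.00       905.3372     3,621.3488      18,106.7442
  Σ                  1,151.5822     4,106.2233      19,710.3589
P = 1,151.5822.
Convexity = Σ t(t+1)·PV / [P·(1+y)²] = 19,710.3589 / (1,151.5822 × 1.097256) = 15.59881.

15.60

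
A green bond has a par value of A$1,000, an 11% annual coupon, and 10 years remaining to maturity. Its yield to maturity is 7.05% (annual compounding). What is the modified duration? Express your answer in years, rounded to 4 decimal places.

6.4891 years

Periodic yield y = 0.0705. First find Macaulay duration:
  t   CF        PV=CF/(1+0.0705)^t    t·PV
  1       110.00       102.7557       102.7557
  2       110.00        95.9885       191.9771
  3       110.00        89.6670       269.0010
  4       110.00        83.7618       335.0472
  5       110.00        78.2455       391.2275
  6       110.00        73.0925       438.5548
  7       110.00        68.2788       477.9517
  8       110.00        63.7822       510.2574
  9       110.00        59.5817       536.2350
  10    1,110.00       561.6377     5,616.3771
  Σ                  1,276.7914     8,869.3845
P = 1,276.7914; Macaulay duration = 8,869.3845 / 1,276.7914 = 6.94662 years.
Modified duration = D_Mac / (1 + y) = 6.94662 / 1.0705 = 6.48914 years.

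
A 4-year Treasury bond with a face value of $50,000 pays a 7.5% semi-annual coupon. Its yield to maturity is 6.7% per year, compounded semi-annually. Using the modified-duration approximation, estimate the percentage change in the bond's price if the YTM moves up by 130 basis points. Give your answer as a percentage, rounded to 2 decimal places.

Periodic yield y = 0.0335. Modified duration first:
  t   CF        PV=CF/(1+0.0335)^t    t·PV
  1     1,875.00     1,814.2235     1,814.2235
  2     1,875.00     1,755.4170     3,510.8341
  3     1,875.00     1,698.5167     5,095.5502
  4     1,875.00     1,643.4608     6,573.8432
  5     1,875.00     1,590.1894     7,950.9472
  6     1,875.00     1,538.6448     9,231.8691
  7     1,875.00     1,488.7710    10,421.3971
  8    51,875.00    39,854.2152   318,833.7220
  Σ                 51,383.4386   363,432.3864
P = 51,383.4386; D_Mac = 7.07295 half-year periods = 3.53647 yrs; D_mod = 3.53647/(1+0.0335) = 3.42184 yrs.
ΔP/P ≈ -D_mod · Δy = -3.42184 × (+0.013) = -0.044484 = -4.4484%.

-4.45%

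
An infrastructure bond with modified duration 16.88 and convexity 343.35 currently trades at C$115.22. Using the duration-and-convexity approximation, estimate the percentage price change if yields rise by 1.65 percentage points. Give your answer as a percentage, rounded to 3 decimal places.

-23.178%

Duration effect: -D_mod·Δy = -16.88 × (+0.0165) = -0.278520
Convexity effect: ½·C·(Δy)² = 0.5 × 343.35 × (0.0165)² = +0.04673851875
ΔP/P ≈ -0.278520 + 0.04673851875 = -0.23178148125
= -23.178148125%.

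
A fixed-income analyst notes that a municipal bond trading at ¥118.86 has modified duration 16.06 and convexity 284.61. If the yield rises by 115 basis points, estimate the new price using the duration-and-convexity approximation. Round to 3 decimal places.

¥99.145

Duration effect: -D_mod·Δy = -16.06 × (+0.0115) = -0.184690
Convexity effect: ½·C·(Δy)² = 0.5 × 284.61 × (0.0115)² = +0.01881983625
ΔP/P ≈ -0.184690 + 0.01881983625 = -0.16587016375
New price ≈ 118.86 × (1 - 0.16587016375) = 99.144672336675.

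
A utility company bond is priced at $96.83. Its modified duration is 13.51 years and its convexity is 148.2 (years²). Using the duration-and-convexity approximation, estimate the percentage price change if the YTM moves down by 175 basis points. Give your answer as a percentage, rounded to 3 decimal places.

+25.912%

Duration effect: -D_mod·Δy = -13.51 × (-0.0175) = +0.236425
Convexity effect: ½·C·(Δy)² = 0.5 × 148.2 × (-0.0175)² = +0.022693125
ΔP/P ≈ +0.236425 + 0.022693125 = +0.259118125
= +25.9118125%.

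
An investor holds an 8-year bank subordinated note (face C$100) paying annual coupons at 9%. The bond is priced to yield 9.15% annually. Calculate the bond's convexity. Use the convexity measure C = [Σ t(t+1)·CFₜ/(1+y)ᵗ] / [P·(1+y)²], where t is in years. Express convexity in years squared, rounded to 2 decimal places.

40.95

With y = 0.0915:
  t   CF        PV=CF/(1+0.0915)^t    t·PV        t(t+1)·PV
  1         9.00         8.2455         8.2455          16.4911
  2         9.00         7.5543        15.1086          45.3259
  3         9.00         6.9210        20.7631          83.0525
  4         9.00         6.3409        25.3634         126.8170
  5         9.00         5.8093        29.0465         174.2790
  6         9.00         5.3223        31.9339         223.5370
  7         9.00         4.8761        34.1330         273.0639
  8       109.00        54.1049       432.8392       3,895.5526
  Σ                     99.1744       597.4332       4,838.1190
P = 99.1744.
Convexity = Σ t(t+1)·PV / [P·(1+y)²] = 4,838.1190 / (99.1744 × 1.191372) = 40.94770.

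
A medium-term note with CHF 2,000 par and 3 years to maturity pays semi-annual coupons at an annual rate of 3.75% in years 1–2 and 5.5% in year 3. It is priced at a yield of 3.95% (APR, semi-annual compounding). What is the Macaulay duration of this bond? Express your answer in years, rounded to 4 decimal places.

2.8630 years

Periodic yield y = 0.01975. Discount each cash flow and weight by its period:
  t   CF        PV=CF/(1+0.01975)^t    t·PV
  1        37.50        36.7737        36.7737
  2        37.50        36.0615        72.1230
  3        37.50        35.3631       106.0893
  4        37.50        34.6782       138.7128
  5        55.00        49.8763       249.3814
  6     2,055.00     1,827.4670    10,964.8020
  Σ                  2,020.2198    11,567.8821
Price P = Σ PV = 2,020.2198.
Macaulay duration = Σ(t·PV) / P = 11,567.8821 / 2,020.2198 = 5.72605 half-year periods.
In years: 5.72605 / 2 = 2.86303 years.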